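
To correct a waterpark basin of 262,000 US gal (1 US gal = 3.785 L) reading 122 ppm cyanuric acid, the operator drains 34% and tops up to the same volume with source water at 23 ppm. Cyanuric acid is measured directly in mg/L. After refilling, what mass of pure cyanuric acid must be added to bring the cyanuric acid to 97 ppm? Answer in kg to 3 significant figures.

8.59 kg

Volume: 262,000 US gal × 3.785 L/gal = 991,670 L.
After draining 34% and refilling: 122 × 0.66 + 23 × 0.34 = 88.34 ppm.
Deficit to target: 97 − 88.34 = 8.66 mg/L.
Mass: 8.66 mg/L × 991,670 L = 8588 g cyanuric acid.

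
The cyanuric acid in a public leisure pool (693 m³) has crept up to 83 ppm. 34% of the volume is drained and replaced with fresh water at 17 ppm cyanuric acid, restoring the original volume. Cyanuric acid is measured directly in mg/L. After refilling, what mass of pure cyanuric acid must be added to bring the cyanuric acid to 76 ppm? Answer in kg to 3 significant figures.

10.7 kg

Volume: 693 m³ = 693,000 L.
After draining 34% and refilling: 83 × 0.66 + 17 × 0.34 = 60.56 ppm.
Deficit to target: 76 − 60.56 = 15.44 mg/L.
Mass: 15.44 mg/L × 693,000 L = 10,700 g cyanuric acid.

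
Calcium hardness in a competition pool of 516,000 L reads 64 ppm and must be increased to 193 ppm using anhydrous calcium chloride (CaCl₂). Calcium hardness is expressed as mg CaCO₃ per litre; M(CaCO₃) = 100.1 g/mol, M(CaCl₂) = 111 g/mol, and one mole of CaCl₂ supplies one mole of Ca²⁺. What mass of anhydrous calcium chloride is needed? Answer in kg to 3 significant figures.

73.8 kg

Hardness to add: (193 − 64) = 129 mg/L as CaCO₃ × 516,000 L = 66,560 g as CaCO₃.
Moles of Ca²⁺ (1 mol Ca²⁺ ≡ 1 mol CaCO₃): 66,560 / 100.1 g/mol = 665 mol.
Mass of CaCl₂: 665 × 111 = 73,810 g.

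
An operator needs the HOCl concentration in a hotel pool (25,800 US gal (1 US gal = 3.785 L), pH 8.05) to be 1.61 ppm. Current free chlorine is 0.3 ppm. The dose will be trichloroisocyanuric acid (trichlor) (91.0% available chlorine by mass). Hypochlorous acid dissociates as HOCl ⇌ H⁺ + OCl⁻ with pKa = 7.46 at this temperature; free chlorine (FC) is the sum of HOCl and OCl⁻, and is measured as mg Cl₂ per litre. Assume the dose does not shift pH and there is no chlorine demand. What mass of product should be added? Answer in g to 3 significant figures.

813 g

Volume: 25,800 US gal × 3.785 L/gal = 97,653 L.
[OCl⁻]/[HOCl] = 10^(pH − pKa) = 10^(8.05 − 7.46) = 3.89; fraction as HOCl = 1/(1 + 3.89) = 0.2045.
Free chlorine required for 1.61 ppm HOCl: 1.61 / 0.2045 = 7.874 ppm.
FC to add: 7.874 − 0.3 = 7.574 mg/L as Cl₂.
Cl₂ equivalent: 7.574 mg/L × 97,653 L = 739.6 g.
Product at 91.0% available Cl: 739.6 / 0.91 = 812.7 g.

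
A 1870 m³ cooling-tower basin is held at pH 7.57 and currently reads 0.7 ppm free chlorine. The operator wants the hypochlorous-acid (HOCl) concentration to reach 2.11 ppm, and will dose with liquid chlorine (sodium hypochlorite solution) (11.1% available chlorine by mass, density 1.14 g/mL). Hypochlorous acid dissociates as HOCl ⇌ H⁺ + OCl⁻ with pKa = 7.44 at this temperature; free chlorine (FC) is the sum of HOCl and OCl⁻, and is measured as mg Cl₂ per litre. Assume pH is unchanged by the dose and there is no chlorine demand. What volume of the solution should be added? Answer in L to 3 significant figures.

Volume: 1870 m³ = 1,870,000 L.
[OCl⁻]/[HOCl] = 10^(pH − pKa) = 10^(7.57 − 7.44) = 1.349; fraction as HOCl = 1/(1 + 1.349) = 0.4257.
Free chlorine required for 2.11 ppm HOCl: 2.11 / 0.4257 = 4.956 ppm.
FC to add: 4.956 − 0.7 = 4.256 mg/L as Cl₂.
Cl₂ equivalent: 4.256 mg/L × 1,870,000 L = 7959 g.
Product at 11.1% available Cl: 7959 / 0.111 = 71,710 g.
Volume: 71,710 g ÷ 1.14 g/mL = 62,900 mL.

62.9 L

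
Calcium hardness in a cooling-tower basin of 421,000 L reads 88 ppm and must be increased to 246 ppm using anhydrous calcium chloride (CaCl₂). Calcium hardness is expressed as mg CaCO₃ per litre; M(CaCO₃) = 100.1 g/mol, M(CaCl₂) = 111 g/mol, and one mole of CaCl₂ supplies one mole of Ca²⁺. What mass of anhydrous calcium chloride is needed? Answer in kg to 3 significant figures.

73.8 kg

Hardness to add: (246 − 88) = 158 mg/L as CaCO₃ × 421,000 L = 66,520 g as CaCO₃.
Moles of Ca²⁺ (1 mol Ca²⁺ ≡ 1 mol CaCO₃): 66,520 / 100.1 g/mol = 664.5 mol.
Mass of CaCl₂: 664.5 × 111 = 73,760 g.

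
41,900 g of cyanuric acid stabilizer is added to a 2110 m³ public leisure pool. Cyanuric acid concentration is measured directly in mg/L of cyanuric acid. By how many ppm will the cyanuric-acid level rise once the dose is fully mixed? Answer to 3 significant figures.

Volume: 2110 m³ = 2,110,000 L.
Rise: 41,900 g / 2,110,000 L × 1000 = 19.86 mg/L.

19.9 ppm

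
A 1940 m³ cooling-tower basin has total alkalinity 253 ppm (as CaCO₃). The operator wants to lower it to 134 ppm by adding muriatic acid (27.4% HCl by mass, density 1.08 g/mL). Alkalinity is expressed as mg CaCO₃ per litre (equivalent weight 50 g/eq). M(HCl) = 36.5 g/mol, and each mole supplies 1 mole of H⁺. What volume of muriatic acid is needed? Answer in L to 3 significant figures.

570 L

Volume: 1940 m³ = 1,940,000 L.
Alkalinity to neutralize: (253 − 134) = 119 mg/L as CaCO₃ × 1,940,000 L = 230,900 g as CaCO₃.
Equivalents of H⁺ required: 230,900 ÷ 50 g/eq = 4617 eq = 4617 mol HCl.
Mass of HCl: 4617 × 36.5 = 168,500 g.
Mass of 27.4% solution: 168,500 / 0.274 = 615,100 g.
Volume: 615,100 g ÷ 1.08 g/mL = 569,500 mL.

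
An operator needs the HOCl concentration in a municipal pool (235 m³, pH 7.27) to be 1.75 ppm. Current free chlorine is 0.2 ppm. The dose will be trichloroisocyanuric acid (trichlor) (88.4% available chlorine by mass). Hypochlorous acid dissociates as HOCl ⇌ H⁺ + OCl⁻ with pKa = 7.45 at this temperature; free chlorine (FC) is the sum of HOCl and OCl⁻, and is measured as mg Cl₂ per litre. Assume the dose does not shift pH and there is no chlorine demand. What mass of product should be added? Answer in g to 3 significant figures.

Volume: 235 m³ = 235,000 L.
[OCl⁻]/[HOCl] = 10^(pH − pKa) = 10^(7.27 − 7.45) = 0.6607; fraction as HOCl = 1/(1 + 0.6607) = 0.6022.
Free chlorine required for 1.75 ppm HOCl: 1.75 / 0.6022 = 2.906 ppm.
FC to add: 2.906 − 0.2 = 2.706 mg/L as Cl₂.
Cl₂ equivalent: 2.706 mg/L × 235,000 L = 636 g.
Product at 88.4% available Cl: 636 / 0.884 = 719.4 g.

719 g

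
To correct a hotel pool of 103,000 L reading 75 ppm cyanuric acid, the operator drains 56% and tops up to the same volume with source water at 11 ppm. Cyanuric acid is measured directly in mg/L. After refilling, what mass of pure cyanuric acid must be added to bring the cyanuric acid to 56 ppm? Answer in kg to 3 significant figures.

1.73 kg

After draining 56% and refilling: 75 × 0.44 + 11 × 0.56 = 39.16 ppm.
Deficit to target: 56 − 39.16 = 16.84 mg/L.
Mass: 16.84 mg/L × 103,000 L = 1735 g cyanuric acid.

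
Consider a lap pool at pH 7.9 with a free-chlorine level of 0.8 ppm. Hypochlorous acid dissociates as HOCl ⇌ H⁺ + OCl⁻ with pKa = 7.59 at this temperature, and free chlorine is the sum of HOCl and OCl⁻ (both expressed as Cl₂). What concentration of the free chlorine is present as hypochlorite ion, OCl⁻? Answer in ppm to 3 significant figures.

[OCl⁻]/[HOCl] = 10^(pH − pKa) = 10^(7.9 − 7.59) = 10^0.31 = 2.042.
Fraction as HOCl = 1 / (1 + 2.042) = 0.3288.
OCl⁻ = (1 − 0.3288) × 0.8 ppm = 0.537 ppm.

0.537 ppm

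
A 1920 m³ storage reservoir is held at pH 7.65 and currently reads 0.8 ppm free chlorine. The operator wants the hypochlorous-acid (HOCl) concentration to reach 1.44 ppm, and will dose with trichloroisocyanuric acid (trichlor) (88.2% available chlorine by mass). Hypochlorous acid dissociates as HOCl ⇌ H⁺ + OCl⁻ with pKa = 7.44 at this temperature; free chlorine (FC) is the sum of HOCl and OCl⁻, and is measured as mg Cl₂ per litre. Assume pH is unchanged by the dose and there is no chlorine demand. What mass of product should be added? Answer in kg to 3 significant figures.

6.48 kg

Volume: 1920 m³ = 1,920,000 L.
[OCl⁻]/[HOCl] = 10^(pH − pKa) = 10^(7.65 − 7.44) = 1.622; fraction as HOCl = 1/(1 + 1.622) = 0.3814.
Free chlorine required for 1.44 ppm HOCl: 1.44 / 0.3814 = 3.775 ppm.
FC to add: 3.775 − 0.8 = 2.975 mg/L as Cl₂.
Cl₂ equivalent: 2.975 mg/L × 1,920,000 L = 5713 g.
Product at 88.2% available Cl: 5713 / 0.882 = 6477 g.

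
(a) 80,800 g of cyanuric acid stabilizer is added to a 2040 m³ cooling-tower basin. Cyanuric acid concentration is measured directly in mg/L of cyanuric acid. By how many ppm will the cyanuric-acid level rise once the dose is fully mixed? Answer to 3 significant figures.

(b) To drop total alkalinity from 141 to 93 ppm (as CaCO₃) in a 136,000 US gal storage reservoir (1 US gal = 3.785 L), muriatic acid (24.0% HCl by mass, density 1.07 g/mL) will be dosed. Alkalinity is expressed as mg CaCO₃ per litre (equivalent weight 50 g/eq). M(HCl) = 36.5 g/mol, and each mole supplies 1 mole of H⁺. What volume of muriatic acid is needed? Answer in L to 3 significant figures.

(a) Volume: 2040 m³ = 2,040,000 L.
(a) Rise: 80,800 g / 2,040,000 L × 1000 = 39.61 mg/L.

(b) Volume: 136,000 US gal × 3.785 L/gal = 514,760 L.
(b) Alkalinity to neutralize: (141 − 93) = 48 mg/L as CaCO₃ × 514,760 L = 24,710 g as CaCO₃.
(b) Equivalents of H⁺ required: 24,710 ÷ 50 g/eq = 494.2 eq = 494.2 mol HCl.
(b) Mass of HCl: 494.2 × 36.5 = 18,040 g.
(b) Mass of 24.0% solution: 18,040 / 0.24 = 75,150 g.
(b) Volume: 75,150 g ÷ 1.07 g/mL = 70,240 mL.

(a) 39.6 ppm; (b) 70.2 L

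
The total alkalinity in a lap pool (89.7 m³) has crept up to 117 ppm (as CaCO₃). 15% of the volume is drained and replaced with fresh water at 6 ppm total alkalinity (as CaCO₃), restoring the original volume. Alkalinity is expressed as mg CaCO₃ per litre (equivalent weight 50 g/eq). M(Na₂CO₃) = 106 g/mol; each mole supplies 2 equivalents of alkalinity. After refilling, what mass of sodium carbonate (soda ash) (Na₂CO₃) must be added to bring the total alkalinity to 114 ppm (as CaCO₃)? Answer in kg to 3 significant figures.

Volume: 89.7 m³ = 89,700 L.
After draining 15% and refilling: 117 × 0.85 + 6 × 0.15 = 100.35 ppm.
Deficit to target: 114 − 100.35 = 13.65 mg/L.
As CaCO₃: 13.65 mg/L × 89,700 L = 1224 g; ÷ 50 g/eq ÷ 2 = 12.24 mol Na₂CO₃.
Mass: 12.24 × 106 = 1298 g.

1.30 kg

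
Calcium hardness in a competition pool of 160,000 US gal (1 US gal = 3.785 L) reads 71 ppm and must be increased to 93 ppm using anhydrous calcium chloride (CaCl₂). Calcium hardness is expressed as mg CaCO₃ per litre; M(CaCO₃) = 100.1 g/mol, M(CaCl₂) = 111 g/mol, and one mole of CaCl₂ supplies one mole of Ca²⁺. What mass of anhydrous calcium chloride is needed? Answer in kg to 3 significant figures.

Volume: 160,000 US gal × 3.785 L/gal = 605,600 L.
Hardness to add: (93 − 71) = 22 mg/L as CaCO₃ × 605,600 L = 13,320 g as CaCO₃.
Moles of Ca²⁺ (1 mol Ca²⁺ ≡ 1 mol CaCO₃): 13,320 / 100.1 g/mol = 133.1 mol.
Mass of CaCl₂: 133.1 × 111 = 14,770 g.

14.8 kg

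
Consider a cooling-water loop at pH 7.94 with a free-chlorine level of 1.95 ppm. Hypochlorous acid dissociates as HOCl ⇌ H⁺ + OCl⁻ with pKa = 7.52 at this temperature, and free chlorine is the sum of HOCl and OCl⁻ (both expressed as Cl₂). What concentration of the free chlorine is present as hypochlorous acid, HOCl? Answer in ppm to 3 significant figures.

[OCl⁻]/[HOCl] = 10^(pH − pKa) = 10^(7.94 − 7.52) = 10^0.42 = 2.63.
Fraction as HOCl = 1 / (1 + 2.63) = 0.2755.
HOCl = 0.2755 × 1.95 ppm = 0.5372 ppm.

0.537 ppm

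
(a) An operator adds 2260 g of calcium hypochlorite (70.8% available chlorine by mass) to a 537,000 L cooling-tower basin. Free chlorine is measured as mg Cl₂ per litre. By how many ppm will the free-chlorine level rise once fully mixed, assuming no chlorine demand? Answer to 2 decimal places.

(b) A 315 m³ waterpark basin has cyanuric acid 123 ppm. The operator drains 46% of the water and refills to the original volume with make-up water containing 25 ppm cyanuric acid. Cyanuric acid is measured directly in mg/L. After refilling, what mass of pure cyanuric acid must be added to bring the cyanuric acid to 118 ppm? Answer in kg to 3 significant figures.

(a) 2.98 ppm; (b) 12.6 kg

(a) Available chlorine delivered: 2260 g × 0.708 = 1600 g as Cl₂.
(a) Concentration rise: 1600 g / 537,000 L = 2.98 mg/L = 2.98 ppm.

(b) Volume: 315 m³ = 315,000 L.
(b) After draining 46% and refilling: 123 × 0.54 + 25 × 0.46 = 77.92 ppm.
(b) Deficit to target: 118 − 77.92 = 40.08 mg/L.
(b) Mass: 40.08 mg/L × 315,000 L = 12,630 g cyanuric acid.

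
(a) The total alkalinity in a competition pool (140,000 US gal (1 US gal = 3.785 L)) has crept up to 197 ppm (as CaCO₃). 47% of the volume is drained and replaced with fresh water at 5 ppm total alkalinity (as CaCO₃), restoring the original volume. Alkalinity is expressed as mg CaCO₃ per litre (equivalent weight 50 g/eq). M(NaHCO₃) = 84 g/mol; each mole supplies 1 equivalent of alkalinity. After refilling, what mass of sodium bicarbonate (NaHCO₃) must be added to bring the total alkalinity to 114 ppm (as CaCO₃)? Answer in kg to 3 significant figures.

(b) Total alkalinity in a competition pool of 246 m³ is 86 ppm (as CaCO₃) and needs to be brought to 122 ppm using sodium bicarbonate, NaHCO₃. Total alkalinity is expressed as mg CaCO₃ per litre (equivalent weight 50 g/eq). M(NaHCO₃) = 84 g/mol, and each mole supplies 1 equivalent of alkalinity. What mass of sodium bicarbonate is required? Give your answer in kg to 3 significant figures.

(a) 6.45 kg; (b) 14.9 kg

(a) Volume: 140,000 US gal × 3.785 L/gal = 529,900 L.
(a) After draining 47% and refilling: 197 × 0.53 + 5 × 0.47 = 106.76 ppm.
(a) Deficit to target: 114 − 106.76 = 7.24 mg/L.
(a) As CaCO₃: 7.24 mg/L × 529,900 L = 3836 g; ÷ 50 g/eq ÷ 1 = 76.73 mol NaHCO₃.
(a) Mass: 76.73 × 84 = 6445 g.

(b) Volume: 246 m³ = 246,000 L.
(b) Alkalinity to add: (122 − 86) = 36 mg/L as CaCO₃ × 246,000 L = 8856 g as CaCO₃.
(b) Equivalents: 8856 g ÷ 50 g/eq = 177.1 eq.
(b) NaHCO₃ supplies 1 eq per mole → 177.1 mol.
(b) Mass: 177.1 mol × 84 g/mol = 14,880 g.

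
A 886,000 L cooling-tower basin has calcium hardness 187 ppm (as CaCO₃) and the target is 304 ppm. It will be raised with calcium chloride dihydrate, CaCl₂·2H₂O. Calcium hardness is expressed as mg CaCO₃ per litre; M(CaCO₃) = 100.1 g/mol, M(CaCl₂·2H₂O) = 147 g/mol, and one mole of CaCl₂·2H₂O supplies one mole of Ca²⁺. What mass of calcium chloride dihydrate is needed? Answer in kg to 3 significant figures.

Hardness to add: (304 − 187) = 117 mg/L as CaCO₃ × 886,000 L = 103,700 g as CaCO₃.
Moles of Ca²⁺ (1 mol Ca²⁺ ≡ 1 mol CaCO₃): 103,700 / 100.1 g/mol = 1036 mol.
Mass of CaCl₂·2H₂O: 1036 × 147 = 152,200 g.

152 kg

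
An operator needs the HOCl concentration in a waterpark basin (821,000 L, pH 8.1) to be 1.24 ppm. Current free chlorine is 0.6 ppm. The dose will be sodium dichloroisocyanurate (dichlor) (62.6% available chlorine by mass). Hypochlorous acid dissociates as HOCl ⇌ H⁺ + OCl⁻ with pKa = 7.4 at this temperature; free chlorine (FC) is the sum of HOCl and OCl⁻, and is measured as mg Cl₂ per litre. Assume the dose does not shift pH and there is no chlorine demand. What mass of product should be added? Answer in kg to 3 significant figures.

[OCl⁻]/[HOCl] = 10^(pH − pKa) = 10^(8.1 − 7.4) = 5.012; fraction as HOCl = 1/(1 + 5.012) = 0.1663.
Free chlorine required for 1.24 ppm HOCl: 1.24 / 0.1663 = 7.455 ppm.
FC to add: 7.455 − 0.6 = 6.855 mg/L as Cl₂.
Cl₂ equivalent: 6.855 mg/L × 821,000 L = 5628 g.
Product at 62.6% available Cl: 5628 / 0.626 = 8990 g.

8.99 kg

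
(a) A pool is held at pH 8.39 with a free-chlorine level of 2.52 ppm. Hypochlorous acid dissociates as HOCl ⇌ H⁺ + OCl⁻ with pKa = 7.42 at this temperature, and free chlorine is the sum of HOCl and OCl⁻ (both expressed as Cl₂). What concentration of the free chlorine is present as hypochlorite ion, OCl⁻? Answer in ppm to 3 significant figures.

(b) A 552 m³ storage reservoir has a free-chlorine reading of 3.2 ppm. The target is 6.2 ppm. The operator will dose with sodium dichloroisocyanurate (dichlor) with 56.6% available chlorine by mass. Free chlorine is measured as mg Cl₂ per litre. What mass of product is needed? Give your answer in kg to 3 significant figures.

(a) [OCl⁻]/[HOCl] = 10^(pH − pKa) = 10^(8.39 − 7.42) = 10^0.97 = 9.333.
(a) Fraction as HOCl = 1 / (1 + 9.333) = 0.09678.
(a) OCl⁻ = (1 − 0.09678) × 2.52 ppm = 2.276 ppm.

(b) Volume: 552 m³ = 552,000 L.
(b) Chlorine deficit: 6.2 − 3.2 = 3 ppm = 3 mg/L as Cl₂.
(b) Cl₂ equivalent needed: 3 mg/L × 552,000 L = 1,656,000 mg = 1656 g.
(b) Product at 56.6% available chlorine: 1656 / 0.566 = 2926 g.

(a) 2.28 ppm; (b) 2.93 kg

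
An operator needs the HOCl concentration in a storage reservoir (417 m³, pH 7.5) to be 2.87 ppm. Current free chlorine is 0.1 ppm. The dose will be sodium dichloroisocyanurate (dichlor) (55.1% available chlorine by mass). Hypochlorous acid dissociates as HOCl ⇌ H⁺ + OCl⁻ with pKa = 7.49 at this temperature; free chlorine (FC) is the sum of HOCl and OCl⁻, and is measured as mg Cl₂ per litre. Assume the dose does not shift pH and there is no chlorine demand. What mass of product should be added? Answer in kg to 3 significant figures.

Volume: 417 m³ = 417,000 L.
[OCl⁻]/[HOCl] = 10^(pH − pKa) = 10^(7.5 − 7.49) = 1.023; fraction as HOCl = 1/(1 + 1.023) = 0.4942.
Free chlorine required for 2.87 ppm HOCl: 2.87 / 0.4942 = 5.807 ppm.
FC to add: 5.807 − 0.1 = 5.707 mg/L as Cl₂.
Cl₂ equivalent: 5.707 mg/L × 417,000 L = 2380 g.
Product at 55.1% available Cl: 2380 / 0.551 = 4319 g.

4.32 kg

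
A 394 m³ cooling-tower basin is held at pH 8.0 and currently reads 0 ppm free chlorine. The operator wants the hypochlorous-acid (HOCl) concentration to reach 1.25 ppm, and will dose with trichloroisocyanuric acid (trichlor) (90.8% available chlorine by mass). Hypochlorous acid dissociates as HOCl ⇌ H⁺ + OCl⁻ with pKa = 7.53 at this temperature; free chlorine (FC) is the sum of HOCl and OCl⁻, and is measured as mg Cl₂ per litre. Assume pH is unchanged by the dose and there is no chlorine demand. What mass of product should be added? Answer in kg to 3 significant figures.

Volume: 394 m³ = 394,000 L.
[OCl⁻]/[HOCl] = 10^(pH − pKa) = 10^(8.0 − 7.53) = 2.951; fraction as HOCl = 1/(1 + 2.951) = 0.2531.
Free chlorine required for 1.25 ppm HOCl: 1.25 / 0.2531 = 4.939 ppm.
FC to add: 4.939 − 0 = 4.939 mg/L as Cl₂.
Cl₂ equivalent: 4.939 mg/L × 394,000 L = 1946 g.
Product at 90.8% available Cl: 1946 / 0.908 = 2143 g.

2.14 kg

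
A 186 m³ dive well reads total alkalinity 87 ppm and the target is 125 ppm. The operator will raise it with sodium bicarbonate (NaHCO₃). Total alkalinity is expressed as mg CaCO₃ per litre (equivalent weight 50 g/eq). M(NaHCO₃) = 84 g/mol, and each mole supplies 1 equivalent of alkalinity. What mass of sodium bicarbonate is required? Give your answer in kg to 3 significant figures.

Volume: 186 m³ = 186,000 L.
Alkalinity to add: (125 − 87) = 38 mg/L as CaCO₃ × 186,000 L = 7068 g as CaCO₃.
Equivalents: 7068 g ÷ 50 g/eq = 141.4 eq.
NaHCO₃ supplies 1 eq per mole → 141.4 mol.
Mass: 141.4 mol × 84 g/mol = 11,870 g.

11.9 kg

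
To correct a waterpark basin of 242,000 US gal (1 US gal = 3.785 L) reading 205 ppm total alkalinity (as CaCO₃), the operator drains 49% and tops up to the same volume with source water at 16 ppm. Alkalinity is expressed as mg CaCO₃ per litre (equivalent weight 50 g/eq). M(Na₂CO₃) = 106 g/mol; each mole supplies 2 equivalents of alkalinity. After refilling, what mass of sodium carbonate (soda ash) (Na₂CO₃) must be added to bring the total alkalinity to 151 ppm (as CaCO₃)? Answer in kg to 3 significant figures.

37.5 kg

Volume: 242,000 US gal × 3.785 L/gal = 915,970 L.
After draining 49% and refilling: 205 × 0.51 + 16 × 0.49 = 112.39 ppm.
Deficit to target: 151 − 112.39 = 38.61 mg/L.
As CaCO₃: 38.61 mg/L × 915,970 L = 35,370 g; ÷ 50 g/eq ÷ 2 = 353.7 mol Na₂CO₃.
Mass: 353.7 × 106 = 37,490 g.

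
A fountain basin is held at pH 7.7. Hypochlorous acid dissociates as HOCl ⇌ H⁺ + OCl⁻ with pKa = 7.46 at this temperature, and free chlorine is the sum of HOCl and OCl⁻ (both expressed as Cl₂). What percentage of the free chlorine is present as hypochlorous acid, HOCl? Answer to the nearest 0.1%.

[OCl⁻]/[HOCl] = 10^(pH − pKa) = 10^(7.7 − 7.46) = 10^0.24 = 1.738.
Fraction as HOCl = 1 / (1 + 1.738) = 0.3653.

36.5%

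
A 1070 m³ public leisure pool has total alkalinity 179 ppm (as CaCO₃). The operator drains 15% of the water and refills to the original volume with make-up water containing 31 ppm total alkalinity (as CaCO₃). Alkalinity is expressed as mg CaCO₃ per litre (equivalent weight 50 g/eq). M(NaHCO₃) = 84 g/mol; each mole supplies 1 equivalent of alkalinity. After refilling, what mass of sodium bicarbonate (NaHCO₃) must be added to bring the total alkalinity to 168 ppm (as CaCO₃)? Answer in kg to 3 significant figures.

20.1 kg

Volume: 1070 m³ = 1,070,000 L.
After draining 15% and refilling: 179 × 0.85 + 31 × 0.15 = 156.8 ppm.
Deficit to target: 168 − 156.8 = 11.2 mg/L.
As CaCO₃: 11.2 mg/L × 1,070,000 L = 11,980 g; ÷ 50 g/eq ÷ 1 = 239.7 mol NaHCO₃.
Mass: 239.7 × 84 = 20,130 g.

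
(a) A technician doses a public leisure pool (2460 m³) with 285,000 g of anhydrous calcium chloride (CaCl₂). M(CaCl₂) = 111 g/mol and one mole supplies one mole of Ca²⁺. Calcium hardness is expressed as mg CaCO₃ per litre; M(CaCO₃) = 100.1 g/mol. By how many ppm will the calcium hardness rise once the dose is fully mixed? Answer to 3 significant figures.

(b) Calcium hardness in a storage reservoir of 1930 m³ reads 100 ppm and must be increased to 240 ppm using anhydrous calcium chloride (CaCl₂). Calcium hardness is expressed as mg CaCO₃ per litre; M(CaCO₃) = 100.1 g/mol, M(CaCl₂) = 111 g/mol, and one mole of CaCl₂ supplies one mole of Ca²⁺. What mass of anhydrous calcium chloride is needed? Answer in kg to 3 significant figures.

(a) Volume: 2460 m³ = 2,460,000 L.
(a) Moles of Ca²⁺: 285,000 g ÷ 111 g/mol = 2568 mol.
(a) As CaCO₃: 2568 mol × 100.1 g/mol = 257,000 g.
(a) Rise: 257,000 g / 2,460,000 L × 1000 = 104.5 mg/L.

(b) Volume: 1930 m³ = 1,930,000 L.
(b) Hardness to add: (240 − 100) = 140 mg/L as CaCO₃ × 1,930,000 L = 270,200 g as CaCO₃.
(b) Moles of Ca²⁺ (1 mol Ca²⁺ ≡ 1 mol CaCO₃): 270,200 / 100.1 g/mol = 2699 mol.
(b) Mass of CaCl₂: 2699 × 111 = 299,600 g.

(a) 104 ppm; (b) 300 kg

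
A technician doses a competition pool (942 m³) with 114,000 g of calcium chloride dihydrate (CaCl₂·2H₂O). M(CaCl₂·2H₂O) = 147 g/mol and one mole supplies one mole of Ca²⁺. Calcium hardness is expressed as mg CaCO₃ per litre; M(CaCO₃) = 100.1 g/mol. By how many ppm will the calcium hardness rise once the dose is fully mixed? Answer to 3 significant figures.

82.4 ppm

Volume: 942 m³ = 942,000 L.
Moles of Ca²⁺: 114,000 g ÷ 147 g/mol = 775.5 mol.
As CaCO₃: 775.5 mol × 100.1 g/mol = 77,630 g.
Rise: 77,630 g / 942,000 L × 1000 = 82.41 mg/L.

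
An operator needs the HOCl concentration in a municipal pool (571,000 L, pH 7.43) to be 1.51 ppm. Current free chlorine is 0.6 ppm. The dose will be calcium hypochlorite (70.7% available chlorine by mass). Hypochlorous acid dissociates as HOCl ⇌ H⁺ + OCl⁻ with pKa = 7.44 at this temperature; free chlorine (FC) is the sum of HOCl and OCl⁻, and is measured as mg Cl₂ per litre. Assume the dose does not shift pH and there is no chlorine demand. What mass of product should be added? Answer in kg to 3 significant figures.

1.93 kg

[OCl⁻]/[HOCl] = 10^(pH − pKa) = 10^(7.43 − 7.44) = 0.9772; fraction as HOCl = 1/(1 + 0.9772) = 0.5058.
Free chlorine required for 1.51 ppm HOCl: 1.51 / 0.5058 = 2.986 ppm.
FC to add: 2.986 − 0.6 = 2.386 mg/L as Cl₂.
Cl₂ equivalent: 2.386 mg/L × 571,000 L = 1362 g.
Product at 70.7% available Cl: 1362 / 0.707 = 1927 g.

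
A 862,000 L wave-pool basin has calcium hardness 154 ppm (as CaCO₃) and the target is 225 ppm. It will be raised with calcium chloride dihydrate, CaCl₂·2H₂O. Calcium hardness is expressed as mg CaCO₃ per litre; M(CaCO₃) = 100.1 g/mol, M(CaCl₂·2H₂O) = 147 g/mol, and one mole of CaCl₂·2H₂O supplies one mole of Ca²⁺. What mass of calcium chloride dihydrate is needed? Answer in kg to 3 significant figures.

89.9 kg

Hardness to add: (225 − 154) = 71 mg/L as CaCO₃ × 862,000 L = 61,200 g as CaCO₃.
Moles of Ca²⁺ (1 mol Ca²⁺ ≡ 1 mol CaCO₃): 61,200 / 100.1 g/mol = 611.4 mol.
Mass of CaCl₂·2H₂O: 611.4 × 147 = 89,880 g.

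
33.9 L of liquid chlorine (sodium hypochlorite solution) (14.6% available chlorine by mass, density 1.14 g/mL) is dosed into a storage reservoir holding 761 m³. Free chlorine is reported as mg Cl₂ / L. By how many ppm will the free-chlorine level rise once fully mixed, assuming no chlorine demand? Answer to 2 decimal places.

Volume: 761 m³ = 761,000 L.
Mass of solution: 33.9 L × 1000 mL/L × 1.14 g/mL = 38,650 g.
Available chlorine delivered: 38,650 g × 0.146 = 5642 g as Cl₂.
Concentration rise: 5642 g / 761,000 L = 7.414 mg/L = 7.41 ppm.

7.41 ppm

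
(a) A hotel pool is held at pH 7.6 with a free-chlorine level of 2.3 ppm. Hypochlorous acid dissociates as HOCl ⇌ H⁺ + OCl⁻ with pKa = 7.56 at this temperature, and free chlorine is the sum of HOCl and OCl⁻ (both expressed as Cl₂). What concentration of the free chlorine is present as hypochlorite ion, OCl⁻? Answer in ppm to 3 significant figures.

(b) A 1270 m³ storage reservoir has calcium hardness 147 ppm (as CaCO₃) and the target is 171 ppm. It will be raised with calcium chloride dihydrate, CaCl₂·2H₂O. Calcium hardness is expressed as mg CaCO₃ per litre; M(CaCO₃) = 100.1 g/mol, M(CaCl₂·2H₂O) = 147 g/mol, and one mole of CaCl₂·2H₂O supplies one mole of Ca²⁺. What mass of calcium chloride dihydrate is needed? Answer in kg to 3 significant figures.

(a) [OCl⁻]/[HOCl] = 10^(pH − pKa) = 10^(7.6 − 7.56) = 10^0.04 = 1.096.
(a) Fraction as HOCl = 1 / (1 + 1.096) = 0.477.
(a) OCl⁻ = (1 − 0.477) × 2.3 ppm = 1.203 ppm.

(b) Volume: 1270 m³ = 1,270,000 L.
(b) Hardness to add: (171 − 147) = 24 mg/L as CaCO₃ × 1,270,000 L = 30,480 g as CaCO₃.
(b) Moles of Ca²⁺ (1 mol Ca²⁺ ≡ 1 mol CaCO₃): 30,480 / 100.1 g/mol = 304.5 mol.
(b) Mass of CaCl₂·2H₂O: 304.5 × 147 = 44,760 g.

(a) 1.20 ppm; (b) 44.8 kg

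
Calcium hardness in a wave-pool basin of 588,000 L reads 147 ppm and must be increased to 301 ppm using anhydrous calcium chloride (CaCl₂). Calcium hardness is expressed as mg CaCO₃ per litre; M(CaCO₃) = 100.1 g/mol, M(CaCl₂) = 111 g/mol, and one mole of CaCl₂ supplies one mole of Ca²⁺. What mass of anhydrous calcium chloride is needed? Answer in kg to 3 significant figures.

100 kg

Hardness to add: (301 − 147) = 154 mg/L as CaCO₃ × 588,000 L = 90,550 g as CaCO₃.
Moles of Ca²⁺ (1 mol Ca²⁺ ≡ 1 mol CaCO₃): 90,550 / 100.1 g/mol = 904.6 mol.
Mass of CaCl₂: 904.6 × 111 = 100,400 g.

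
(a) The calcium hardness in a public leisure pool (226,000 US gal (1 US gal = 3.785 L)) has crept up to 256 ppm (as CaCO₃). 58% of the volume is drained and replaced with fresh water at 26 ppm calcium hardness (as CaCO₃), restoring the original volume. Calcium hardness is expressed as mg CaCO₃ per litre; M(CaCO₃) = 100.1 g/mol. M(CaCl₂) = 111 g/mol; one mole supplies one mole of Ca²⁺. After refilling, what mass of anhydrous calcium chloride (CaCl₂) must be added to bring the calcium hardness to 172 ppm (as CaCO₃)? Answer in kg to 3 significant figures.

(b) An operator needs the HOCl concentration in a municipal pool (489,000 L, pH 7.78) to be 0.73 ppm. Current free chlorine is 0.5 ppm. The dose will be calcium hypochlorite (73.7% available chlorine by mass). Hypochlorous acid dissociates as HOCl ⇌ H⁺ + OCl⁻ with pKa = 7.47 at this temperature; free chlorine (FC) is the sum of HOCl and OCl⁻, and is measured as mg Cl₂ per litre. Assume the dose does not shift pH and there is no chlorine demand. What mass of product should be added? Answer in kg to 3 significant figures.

(a) 46.9 kg; (b) 1.14 kg

(a) Volume: 226,000 US gal × 3.785 L/gal = 855,410 L.
(a) After draining 58% and refilling: 256 × 0.42 + 26 × 0.58 = 122.6 ppm.
(a) Deficit to target: 172 − 122.6 = 49.4 mg/L.
(a) As CaCO₃: 49.4 mg/L × 855,410 L = 42,260 g; ÷ 100.1 = 422.2 mol Ca²⁺.
(a) Mass: 422.2 × 111 = 46,860 g.

(b) [OCl⁻]/[HOCl] = 10^(pH − pKa) = 10^(7.78 − 7.47) = 2.042; fraction as HOCl = 1/(1 + 2.042) = 0.3288.
(b) Free chlorine required for 0.73 ppm HOCl: 0.73 / 0.3288 = 2.22 ppm.
(b) FC to add: 2.22 − 0.5 = 1.72 mg/L as Cl₂.
(b) Cl₂ equivalent: 1.72 mg/L × 489,000 L = 841.3 g.
(b) Product at 73.7% available Cl: 841.3 / 0.737 = 1142 g.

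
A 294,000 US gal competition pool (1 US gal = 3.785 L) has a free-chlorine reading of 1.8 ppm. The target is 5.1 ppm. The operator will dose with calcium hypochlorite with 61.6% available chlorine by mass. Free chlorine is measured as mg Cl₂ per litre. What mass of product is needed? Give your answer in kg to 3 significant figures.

Volume: 294,000 US gal × 3.785 L/gal = 1,112,790 L.
Chlorine deficit: 5.1 − 1.8 = 3.3 ppm = 3.3 mg/L as Cl₂.
Cl₂ equivalent needed: 3.3 mg/L × 1,112,790 L = 3,672,000 mg = 3672 g.
Product at 61.6% available chlorine: 3672 / 0.616 = 5961 g.

5.96 kg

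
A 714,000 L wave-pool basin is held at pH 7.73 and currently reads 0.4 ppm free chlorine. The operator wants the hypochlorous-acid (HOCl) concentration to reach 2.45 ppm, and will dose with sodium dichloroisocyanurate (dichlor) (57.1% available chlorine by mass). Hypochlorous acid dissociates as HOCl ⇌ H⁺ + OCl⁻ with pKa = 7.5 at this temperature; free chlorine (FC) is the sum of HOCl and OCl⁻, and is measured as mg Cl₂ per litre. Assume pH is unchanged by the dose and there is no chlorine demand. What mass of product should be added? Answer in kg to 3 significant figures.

7.77 kg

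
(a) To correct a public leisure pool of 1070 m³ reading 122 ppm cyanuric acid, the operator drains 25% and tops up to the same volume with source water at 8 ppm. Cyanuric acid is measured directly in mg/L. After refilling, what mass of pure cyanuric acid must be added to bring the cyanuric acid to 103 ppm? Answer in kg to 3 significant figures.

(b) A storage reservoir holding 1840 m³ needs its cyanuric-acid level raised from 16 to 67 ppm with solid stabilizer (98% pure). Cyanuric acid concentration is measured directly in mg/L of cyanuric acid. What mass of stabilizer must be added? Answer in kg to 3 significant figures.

(a) Volume: 1070 m³ = 1,070,000 L.
(a) After draining 25% and refilling: 122 × 0.75 + 8 × 0.25 = 93.5 ppm.
(a) Deficit to target: 103 − 93.5 = 9.5 mg/L.
(a) Mass: 9.5 mg/L × 1,070,000 L = 10,160 g cyanuric acid.

(b) Volume: 1840 m³ = 1,840,000 L.
(b) CYA to add: (67 − 16) = 51 mg/L × 1,840,000 L = 93,840 g cyanuric acid.
(b) At 98% purity: 93,840 / 0.98 = 95,760 g product.

(a) 10.2 kg; (b) 95.8 kg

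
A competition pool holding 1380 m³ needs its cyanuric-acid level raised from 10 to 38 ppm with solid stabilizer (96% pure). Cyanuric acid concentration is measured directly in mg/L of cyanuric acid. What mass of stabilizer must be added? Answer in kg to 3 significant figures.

40.2 kg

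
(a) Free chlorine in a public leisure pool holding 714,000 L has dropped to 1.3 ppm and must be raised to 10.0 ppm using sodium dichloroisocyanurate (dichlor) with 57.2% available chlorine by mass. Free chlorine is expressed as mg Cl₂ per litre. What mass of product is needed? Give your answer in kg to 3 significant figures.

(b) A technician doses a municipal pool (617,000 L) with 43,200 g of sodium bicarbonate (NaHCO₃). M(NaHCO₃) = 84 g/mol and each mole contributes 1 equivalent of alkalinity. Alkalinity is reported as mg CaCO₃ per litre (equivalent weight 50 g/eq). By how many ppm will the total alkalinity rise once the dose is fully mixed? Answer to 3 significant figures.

(a) Chlorine deficit: 10.0 − 1.3 = 8.7 ppm = 8.7 mg/L as Cl₂.
(a) Cl₂ equivalent needed: 8.7 mg/L × 714,000 L = 6,212,000 mg = 6212 g.
(a) Product at 57.2% available chlorine: 6212 / 0.572 = 10,860 g.

(b) Moles of NaHCO₃: 43,200 g ÷ 84 g/mol = 514.3 mol → 514.3 eq of alkalinity.
(b) As CaCO₃: 514.3 eq × 50 g/eq = 25,710 g.
(b) Rise: 25,710 g / 617,000 L × 1000 = 41.68 mg/L.

(a) 10.9 kg; (b) 41.7 ppm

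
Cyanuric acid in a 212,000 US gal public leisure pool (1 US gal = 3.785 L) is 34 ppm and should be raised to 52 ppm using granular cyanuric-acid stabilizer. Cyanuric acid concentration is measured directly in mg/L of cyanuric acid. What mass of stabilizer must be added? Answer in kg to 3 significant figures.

14.4 kg

Volume: 212,000 US gal × 3.785 L/gal = 802,420 L.
CYA to add: (52 − 34) = 18 mg/L × 802,420 L = 14,440 g cyanuric acid.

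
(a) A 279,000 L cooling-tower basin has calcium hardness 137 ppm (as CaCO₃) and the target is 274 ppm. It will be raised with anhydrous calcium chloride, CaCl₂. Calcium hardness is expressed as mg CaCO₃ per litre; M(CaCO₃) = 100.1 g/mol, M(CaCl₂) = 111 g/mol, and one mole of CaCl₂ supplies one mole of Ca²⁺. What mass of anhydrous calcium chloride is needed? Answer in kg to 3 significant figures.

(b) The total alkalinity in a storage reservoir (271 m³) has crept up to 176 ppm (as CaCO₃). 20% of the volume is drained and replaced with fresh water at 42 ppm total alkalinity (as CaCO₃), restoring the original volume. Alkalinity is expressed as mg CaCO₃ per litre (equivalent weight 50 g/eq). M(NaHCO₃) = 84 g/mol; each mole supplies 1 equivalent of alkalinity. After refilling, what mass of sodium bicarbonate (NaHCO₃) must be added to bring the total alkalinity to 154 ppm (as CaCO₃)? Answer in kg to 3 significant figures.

(a) 42.4 kg; (b) 2.19 kg

(a) Hardness to add: (274 − 137) = 137 mg/L as CaCO₃ × 279,000 L = 38,220 g as CaCO₃.
(a) Moles of Ca²⁺ (1 mol Ca²⁺ ≡ 1 mol CaCO₃): 38,220 / 100.1 g/mol = 381.8 mol.
(a) Mass of CaCl₂: 381.8 × 111 = 42,390 g.

(b) Volume: 271 m³ = 271,000 L.
(b) After draining 20% and refilling: 176 × 0.80 + 42 × 0.20 = 149.2 ppm.
(b) Deficit to target: 154 − 149.2 = 4.8 mg/L.
(b) As CaCO₃: 4.8 mg/L × 271,000 L = 1301 g; ÷ 50 g/eq ÷ 1 = 26.02 mol NaHCO₃.
(b) Mass: 26.02 × 84 = 2185 g.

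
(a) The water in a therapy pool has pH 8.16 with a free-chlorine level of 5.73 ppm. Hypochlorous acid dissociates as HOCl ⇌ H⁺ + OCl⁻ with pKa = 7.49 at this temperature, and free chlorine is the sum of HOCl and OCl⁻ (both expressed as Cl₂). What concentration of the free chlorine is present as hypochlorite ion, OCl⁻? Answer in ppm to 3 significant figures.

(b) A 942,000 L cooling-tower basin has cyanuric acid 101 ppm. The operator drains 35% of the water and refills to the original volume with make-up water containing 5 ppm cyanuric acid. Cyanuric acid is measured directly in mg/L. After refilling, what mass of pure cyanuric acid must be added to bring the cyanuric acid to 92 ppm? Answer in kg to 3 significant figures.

(a) 4.72 ppm; (b) 23.2 kg

(a) [OCl⁻]/[HOCl] = 10^(pH − pKa) = 10^(8.16 − 7.49) = 10^0.67 = 4.677.
(a) Fraction as HOCl = 1 / (1 + 4.677) = 0.1761.
(a) OCl⁻ = (1 − 0.1761) × 5.73 ppm = 4.721 ppm.

(b) After draining 35% and refilling: 101 × 0.65 + 5 × 0.35 = 67.4 ppm.
(b) Deficit to target: 92 − 67.4 = 24.6 mg/L.
(b) Mass: 24.6 mg/L × 942,000 L = 23,170 g cyanuric acid.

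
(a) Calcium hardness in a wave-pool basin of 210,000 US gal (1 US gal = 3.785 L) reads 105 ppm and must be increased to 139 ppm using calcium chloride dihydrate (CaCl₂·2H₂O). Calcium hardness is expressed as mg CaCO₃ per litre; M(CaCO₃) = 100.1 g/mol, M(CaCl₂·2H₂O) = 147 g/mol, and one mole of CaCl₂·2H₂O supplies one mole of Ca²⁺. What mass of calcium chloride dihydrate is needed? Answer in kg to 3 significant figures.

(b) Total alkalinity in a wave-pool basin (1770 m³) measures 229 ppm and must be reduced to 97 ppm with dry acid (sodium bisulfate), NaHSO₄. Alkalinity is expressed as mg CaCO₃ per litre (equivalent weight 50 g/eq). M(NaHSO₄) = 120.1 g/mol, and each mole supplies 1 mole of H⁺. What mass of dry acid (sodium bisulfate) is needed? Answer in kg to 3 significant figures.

(a) 39.7 kg; (b) 561 kg

(a) Volume: 210,000 US gal × 3.785 L/gal = 794,850 L.
(a) Hardness to add: (139 − 105) = 34 mg/L as CaCO₃ × 794,850 L = 27,020 g as CaCO₃.
(a) Moles of Ca²⁺ (1 mol Ca²⁺ ≡ 1 mol CaCO₃): 27,020 / 100.1 g/mol = 270 mol.
(a) Mass of CaCl₂·2H₂O: 270 × 147 = 39,690 g.

(b) Volume: 1770 m³ = 1,770,000 L.
(b) Alkalinity to neutralize: (229 − 97) = 132 mg/L as CaCO₃ × 1,770,000 L = 233,600 g as CaCO₃.
(b) Equivalents of H⁺ required: 233,600 ÷ 50 g/eq = 4673 eq = 4673 mol NaHSO₄.
(b) Mass of NaHSO₄: 4673 × 120.1 = 561,200 g.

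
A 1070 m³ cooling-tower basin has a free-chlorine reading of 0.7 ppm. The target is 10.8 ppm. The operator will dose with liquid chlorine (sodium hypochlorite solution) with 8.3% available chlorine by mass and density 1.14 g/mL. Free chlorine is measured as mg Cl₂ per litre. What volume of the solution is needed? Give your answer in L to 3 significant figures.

Volume: 1070 m³ = 1,070,000 L.
Chlorine deficit: 10.8 − 0.7 = 10.1 ppm = 10.1 mg/L as Cl₂.
Cl₂ equivalent needed: 10.1 mg/L × 1,070,000 L = 10,810,000 mg = 10,810 g.
Product at 8.3% available chlorine: 10,810 / 0.083 = 130,200 g.
Volume at density 1.14 g/mL: 130,200 g ÷ 1.14 g/mL = 114,200 mL.

114 L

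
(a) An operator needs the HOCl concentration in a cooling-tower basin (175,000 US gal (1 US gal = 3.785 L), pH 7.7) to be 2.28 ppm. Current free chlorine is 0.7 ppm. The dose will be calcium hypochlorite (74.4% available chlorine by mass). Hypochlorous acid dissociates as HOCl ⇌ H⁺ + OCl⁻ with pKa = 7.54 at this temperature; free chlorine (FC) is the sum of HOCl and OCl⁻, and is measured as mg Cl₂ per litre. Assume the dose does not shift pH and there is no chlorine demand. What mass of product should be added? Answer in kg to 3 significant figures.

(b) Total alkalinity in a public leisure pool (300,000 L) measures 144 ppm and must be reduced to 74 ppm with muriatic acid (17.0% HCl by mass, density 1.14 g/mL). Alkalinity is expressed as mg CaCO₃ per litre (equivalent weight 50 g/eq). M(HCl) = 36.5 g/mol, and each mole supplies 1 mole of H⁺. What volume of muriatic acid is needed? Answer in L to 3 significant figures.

(a) Volume: 175,000 US gal × 3.785 L/gal = 662,375 L.
(a) [OCl⁻]/[HOCl] = 10^(pH − pKa) = 10^(7.7 − 7.54) = 1.445; fraction as HOCl = 1/(1 + 1.445) = 0.4089.
(a) Free chlorine required for 2.28 ppm HOCl: 2.28 / 0.4089 = 5.576 ppm.
(a) FC to add: 5.576 − 0.7 = 4.876 mg/L as Cl₂.
(a) Cl₂ equivalent: 4.876 mg/L × 662,375 L = 3229 g.
(a) Product at 74.4% available Cl: 3229 / 0.744 = 4341 g.

(b) Alkalinity to neutralize: (144 − 74) = 70 mg/L as CaCO₃ × 300,000 L = 21,000 g as CaCO₃.
(b) Equivalents of H⁺ required: 21,000 ÷ 50 g/eq = 420 eq = 420 mol HCl.
(b) Mass of HCl: 420 × 36.5 = 15,330 g.
(b) Mass of 17.0% solution: 15,330 / 0.17 = 90,180 g.
(b) Volume: 90,180 g ÷ 1.14 g/mL = 79,100 mL.

(a) 4.34 kg; (b) 79.1 L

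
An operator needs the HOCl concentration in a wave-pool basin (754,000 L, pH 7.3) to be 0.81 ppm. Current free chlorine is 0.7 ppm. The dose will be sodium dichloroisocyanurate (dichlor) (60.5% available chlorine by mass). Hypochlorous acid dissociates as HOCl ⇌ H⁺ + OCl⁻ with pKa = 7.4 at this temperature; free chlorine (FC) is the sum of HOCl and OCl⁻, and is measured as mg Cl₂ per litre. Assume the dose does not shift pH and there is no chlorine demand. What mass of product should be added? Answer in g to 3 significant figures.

939 g

[OCl⁻]/[HOCl] = 10^(pH − pKa) = 10^(7.3 − 7.4) = 0.7943; fraction as HOCl = 1/(1 + 0.7943) = 0.5573.
Free chlorine required for 0.81 ppm HOCl: 0.81 / 0.5573 = 1.453 ppm.
FC to add: 1.453 − 0.7 = 0.7534 mg/L as Cl₂.
Cl₂ equivalent: 0.7534 mg/L × 754,000 L = 568.1 g.
Product at 60.5% available Cl: 568.1 / 0.605 = 939 g.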